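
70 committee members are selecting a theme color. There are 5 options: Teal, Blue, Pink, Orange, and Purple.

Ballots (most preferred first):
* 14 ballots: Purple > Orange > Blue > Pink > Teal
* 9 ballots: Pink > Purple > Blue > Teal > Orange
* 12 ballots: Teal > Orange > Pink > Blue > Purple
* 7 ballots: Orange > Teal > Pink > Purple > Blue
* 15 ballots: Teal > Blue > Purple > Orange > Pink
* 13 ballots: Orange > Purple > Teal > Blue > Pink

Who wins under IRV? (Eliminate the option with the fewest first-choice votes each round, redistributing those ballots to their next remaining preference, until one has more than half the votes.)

Round 1: Teal 27, Blue 0, Pink 9, Orange 20, Purple 14. Blue eliminated.
Round 2: Teal 27, Pink 9, Orange 20, Purple 14. Pink eliminated.
Round 3: Teal 27, Orange 20, Purple 23. Orange eliminated.
Round 4: Teal 34, Purple 36. Purple has a majority (≥36).

Purple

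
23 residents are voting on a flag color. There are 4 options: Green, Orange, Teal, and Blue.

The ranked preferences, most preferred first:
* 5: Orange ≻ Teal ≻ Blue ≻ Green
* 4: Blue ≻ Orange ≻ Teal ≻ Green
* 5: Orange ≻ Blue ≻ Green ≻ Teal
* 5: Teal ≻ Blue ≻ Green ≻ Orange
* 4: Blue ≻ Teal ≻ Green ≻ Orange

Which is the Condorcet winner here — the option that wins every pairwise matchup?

Blue

Blue vs Green: 23–0
Blue vs Orange: 13–10
Blue vs Teal: 13–10
Blue beats every other option.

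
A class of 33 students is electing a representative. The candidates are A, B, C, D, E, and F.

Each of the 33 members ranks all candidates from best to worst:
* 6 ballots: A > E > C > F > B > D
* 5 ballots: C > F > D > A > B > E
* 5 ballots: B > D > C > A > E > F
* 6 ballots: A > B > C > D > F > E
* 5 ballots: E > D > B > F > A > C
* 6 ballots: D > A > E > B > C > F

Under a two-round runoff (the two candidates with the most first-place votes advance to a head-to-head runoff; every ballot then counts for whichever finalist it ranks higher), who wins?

D

Round 1 first-place votes: A 12, B 5, C 5, D 6, E 5, F 0. A and D advance.
Runoff: A is ranked above D on 12 ballots, D above A on 21.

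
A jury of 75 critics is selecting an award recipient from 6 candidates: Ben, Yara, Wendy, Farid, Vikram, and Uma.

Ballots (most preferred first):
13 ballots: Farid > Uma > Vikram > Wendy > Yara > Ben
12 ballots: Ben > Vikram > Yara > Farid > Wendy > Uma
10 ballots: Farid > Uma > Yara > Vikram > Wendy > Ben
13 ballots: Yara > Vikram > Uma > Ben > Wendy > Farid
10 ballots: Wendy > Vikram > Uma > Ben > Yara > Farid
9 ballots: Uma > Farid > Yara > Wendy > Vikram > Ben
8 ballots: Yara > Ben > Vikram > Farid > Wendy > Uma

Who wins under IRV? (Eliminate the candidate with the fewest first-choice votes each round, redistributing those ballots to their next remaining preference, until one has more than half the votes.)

Round 1: Ben 12, Yara 21, Wendy 10, Farid 23, Vikram 0, Uma 9. Vikram eliminated.
Round 2: Ben 12, Yara 21, Wendy 10, Farid 23, Uma 9. Uma eliminated.
Round 3: Ben 12, Yara 21, Wendy 10, Farid 32. Wendy eliminated.
Round 4: Ben 22, Yara 21, Farid 32. Yara eliminated.
Round 5: Ben 43, Farid 32. Ben has a majority (≥38).

Ben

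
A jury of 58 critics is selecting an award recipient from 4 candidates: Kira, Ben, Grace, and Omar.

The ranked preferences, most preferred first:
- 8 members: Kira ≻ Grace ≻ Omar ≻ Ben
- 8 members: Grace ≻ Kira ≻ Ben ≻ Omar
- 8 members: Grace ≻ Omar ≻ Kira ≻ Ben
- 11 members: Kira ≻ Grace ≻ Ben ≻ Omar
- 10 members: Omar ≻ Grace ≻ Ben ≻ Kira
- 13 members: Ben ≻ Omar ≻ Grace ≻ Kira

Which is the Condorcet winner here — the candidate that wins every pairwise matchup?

Grace

Grace vs Kira: 39–19
Grace vs Ben: 45–13
Grace vs Omar: 35–23
Grace beats every other candidate.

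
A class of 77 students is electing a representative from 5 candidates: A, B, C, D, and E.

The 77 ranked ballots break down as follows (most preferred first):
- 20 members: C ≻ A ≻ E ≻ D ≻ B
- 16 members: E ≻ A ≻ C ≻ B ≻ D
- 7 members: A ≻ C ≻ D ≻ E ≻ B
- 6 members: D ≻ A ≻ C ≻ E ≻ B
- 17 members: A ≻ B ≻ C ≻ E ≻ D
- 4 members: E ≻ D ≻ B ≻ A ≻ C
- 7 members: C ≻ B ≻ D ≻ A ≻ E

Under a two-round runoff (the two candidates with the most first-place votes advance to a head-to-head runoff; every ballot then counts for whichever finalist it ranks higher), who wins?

Round 1 first-place votes: A 24, B 0, C 27, D 6, E 20. C and A advance.
Runoff: C is ranked above A on 27 ballots, A above C on 50.

A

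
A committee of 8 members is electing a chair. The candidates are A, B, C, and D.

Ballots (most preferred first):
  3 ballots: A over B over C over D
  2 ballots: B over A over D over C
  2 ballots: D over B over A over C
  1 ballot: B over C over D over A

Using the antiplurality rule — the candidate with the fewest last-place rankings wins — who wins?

Last-place votes: A 1, B 0, C 4, D 3.

B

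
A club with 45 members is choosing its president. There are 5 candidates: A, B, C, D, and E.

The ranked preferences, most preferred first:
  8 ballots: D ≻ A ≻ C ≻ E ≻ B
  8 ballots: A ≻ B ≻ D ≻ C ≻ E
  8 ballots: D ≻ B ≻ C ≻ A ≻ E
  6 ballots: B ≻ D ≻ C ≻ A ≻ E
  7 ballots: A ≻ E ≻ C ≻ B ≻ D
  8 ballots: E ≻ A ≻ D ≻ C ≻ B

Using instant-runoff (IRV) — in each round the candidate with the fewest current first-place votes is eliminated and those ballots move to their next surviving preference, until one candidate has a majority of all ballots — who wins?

Round 1: A 15, B 6, C 0, D 16, E 8. C eliminated.
Round 2: A 15, B 6, D 16, E 8. B eliminated.
Round 3: A 15, D 22, E 8. E eliminated.
Round 4: A 23, D 22. A has a majority (≥23).

A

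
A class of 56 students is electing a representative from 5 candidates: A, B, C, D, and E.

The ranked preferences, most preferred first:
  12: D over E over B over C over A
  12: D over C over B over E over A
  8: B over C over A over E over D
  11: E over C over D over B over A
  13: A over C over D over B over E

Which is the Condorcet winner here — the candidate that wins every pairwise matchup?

C

C vs A: 43–13
C vs B: 36–20
C vs D: 32–24
C vs E: 33–23
C beats every other candidate.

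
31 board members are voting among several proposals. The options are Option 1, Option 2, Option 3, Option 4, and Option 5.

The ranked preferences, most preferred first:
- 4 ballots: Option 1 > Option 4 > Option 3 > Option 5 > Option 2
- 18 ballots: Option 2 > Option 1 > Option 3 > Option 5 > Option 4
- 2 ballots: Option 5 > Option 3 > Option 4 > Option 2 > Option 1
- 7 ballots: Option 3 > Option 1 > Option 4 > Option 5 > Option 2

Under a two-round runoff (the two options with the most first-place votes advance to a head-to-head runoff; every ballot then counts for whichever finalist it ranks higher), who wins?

Round 1 first-place votes: Option 1 4, Option 2 18, Option 3 7, Option 4 0, Option 5 2. Option 2 and Option 3 advance.
Runoff: Option 2 is ranked above Option 3 on 18 ballots, Option 3 above Option 2 on 13.

Option 2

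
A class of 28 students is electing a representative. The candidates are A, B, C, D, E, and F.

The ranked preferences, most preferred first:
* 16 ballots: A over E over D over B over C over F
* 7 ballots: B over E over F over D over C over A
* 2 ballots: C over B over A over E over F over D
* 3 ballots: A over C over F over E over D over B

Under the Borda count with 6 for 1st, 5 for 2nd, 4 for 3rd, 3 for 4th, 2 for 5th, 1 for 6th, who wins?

A: 16×6 + 7×1 + 2×4 + 3×6 = 129
B: 16×3 + 7×6 + 2×5 + 3×1 = 103
C: 16×2 + 7×2 + 2×6 + 3×5 = 73
D: 16×4 + 7×3 + 2×1 + 3×2 = 93
E: 16×5 + 7×5 + 2×3 + 3×3 = 130
F: 16×1 + 7×4 + 2×2 + 3×4 = 60

E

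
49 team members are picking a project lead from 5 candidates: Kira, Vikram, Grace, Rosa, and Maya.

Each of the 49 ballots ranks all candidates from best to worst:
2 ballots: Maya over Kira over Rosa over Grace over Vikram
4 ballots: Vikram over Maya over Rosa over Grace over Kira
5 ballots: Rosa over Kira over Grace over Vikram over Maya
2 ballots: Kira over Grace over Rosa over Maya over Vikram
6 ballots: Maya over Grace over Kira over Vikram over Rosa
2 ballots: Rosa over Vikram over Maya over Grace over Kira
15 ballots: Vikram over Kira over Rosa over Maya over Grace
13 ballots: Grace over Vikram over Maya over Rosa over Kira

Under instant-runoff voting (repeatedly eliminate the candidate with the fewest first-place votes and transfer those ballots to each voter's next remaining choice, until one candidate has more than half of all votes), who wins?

Round 1: Kira 2, Vikram 19, Grace 13, Rosa 7, Maya 8. Kira eliminated.
Round 2: Vikram 19, Grace 15, Rosa 7, Maya 8. Rosa eliminated.
Round 3: Vikram 21, Grace 20, Maya 8. Maya eliminated.
Round 4: Vikram 21, Grace 28. Grace has a majority (≥25).

Grace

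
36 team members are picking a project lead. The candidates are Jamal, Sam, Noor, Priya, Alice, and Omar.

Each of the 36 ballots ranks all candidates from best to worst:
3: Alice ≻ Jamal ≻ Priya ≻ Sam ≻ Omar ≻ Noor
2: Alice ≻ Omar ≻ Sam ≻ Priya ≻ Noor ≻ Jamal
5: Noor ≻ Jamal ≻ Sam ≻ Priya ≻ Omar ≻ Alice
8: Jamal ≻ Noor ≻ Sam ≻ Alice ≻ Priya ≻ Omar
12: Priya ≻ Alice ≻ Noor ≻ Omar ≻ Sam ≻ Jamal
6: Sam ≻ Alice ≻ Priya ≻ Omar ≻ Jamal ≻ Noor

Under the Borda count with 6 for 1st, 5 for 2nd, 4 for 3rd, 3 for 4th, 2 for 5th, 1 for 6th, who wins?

Jamal: 3×5 + 2×1 + 5×5 + 8×6 + 12×1 + 6×2 = 114
Sam: 3×3 + 2×4 + 5×4 + 8×4 + 12×2 + 6×6 = 129
Noor: 3×1 + 2×2 + 5×6 + 8×5 + 12×4 + 6×1 = 131
Priya: 3×4 + 2×3 + 5×3 + 8×2 + 12×6 + 6×4 = 145
Alice: 3×6 + 2×6 + 5×1 + 8×3 + 12×5 + 6×5 = 149
Omar: 3×2 + 2×5 + 5×2 + 8×1 + 12×3 + 6×3 = 88

Alice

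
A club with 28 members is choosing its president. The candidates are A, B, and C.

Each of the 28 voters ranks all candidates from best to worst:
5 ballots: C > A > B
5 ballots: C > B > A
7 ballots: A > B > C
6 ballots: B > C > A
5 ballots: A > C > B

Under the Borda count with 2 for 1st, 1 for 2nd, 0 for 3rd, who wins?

A: 5×1 + 5×0 + 7×2 + 6×0 + 5×2 = 29
B: 5×0 + 5×1 + 7×1 + 6×2 + 5×0 = 24
C: 5×2 + 5×2 + 7×0 + 6×1 + 5×1 = 31

C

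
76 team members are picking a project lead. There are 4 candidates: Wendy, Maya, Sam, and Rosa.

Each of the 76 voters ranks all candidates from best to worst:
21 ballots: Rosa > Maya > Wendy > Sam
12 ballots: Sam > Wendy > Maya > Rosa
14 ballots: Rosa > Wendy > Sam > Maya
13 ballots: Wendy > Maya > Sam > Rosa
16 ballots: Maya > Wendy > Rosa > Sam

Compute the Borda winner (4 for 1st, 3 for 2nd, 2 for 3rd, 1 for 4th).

Wendy: 21×2 + 12×3 + 14×3 + 13×4 + 16×3 = 220
Maya: 21×3 + 12×2 + 14×1 + 13×3 + 16×4 = 204
Sam: 21×1 + 12×4 + 14×2 + 13×2 + 16×1 = 139
Rosa: 21×4 + 12×1 + 14×4 + 13×1 + 16×2 = 197

Wendy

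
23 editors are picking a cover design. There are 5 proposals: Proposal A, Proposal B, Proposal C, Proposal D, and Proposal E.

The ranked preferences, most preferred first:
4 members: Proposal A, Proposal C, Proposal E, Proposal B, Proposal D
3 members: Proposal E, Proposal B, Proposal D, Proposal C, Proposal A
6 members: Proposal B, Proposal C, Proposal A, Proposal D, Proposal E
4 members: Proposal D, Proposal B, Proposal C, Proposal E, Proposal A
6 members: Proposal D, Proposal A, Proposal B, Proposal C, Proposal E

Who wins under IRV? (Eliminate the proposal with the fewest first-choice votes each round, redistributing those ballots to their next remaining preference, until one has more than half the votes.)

Round 1: Proposal A 4, Proposal B 6, Proposal C 0, Proposal D 10, Proposal E 3. Proposal C eliminated.
Round 2: Proposal A 4, Proposal B 6, Proposal D 10, Proposal E 3. Proposal E eliminated.
Round 3: Proposal A 4, Proposal B 9, Proposal D 10. Proposal A eliminated.
Round 4: Proposal B 13, Proposal D 10. Proposal B has a majority (≥12).

Proposal B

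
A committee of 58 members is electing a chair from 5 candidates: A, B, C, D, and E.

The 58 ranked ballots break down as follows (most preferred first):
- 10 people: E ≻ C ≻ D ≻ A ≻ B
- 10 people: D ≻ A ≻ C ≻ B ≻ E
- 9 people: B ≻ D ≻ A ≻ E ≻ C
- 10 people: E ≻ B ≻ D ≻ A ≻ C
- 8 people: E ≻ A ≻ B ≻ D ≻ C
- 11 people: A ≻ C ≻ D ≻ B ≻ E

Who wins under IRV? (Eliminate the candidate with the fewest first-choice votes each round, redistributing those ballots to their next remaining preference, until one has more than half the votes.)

D

Round 1: A 11, B 9, C 0, D 10, E 28. C eliminated.
Round 2: A 11, B 9, D 10, E 28. B eliminated.
Round 3: A 11, D 19, E 28. A eliminated.
Round 4: D 30, E 28. D has a majority (≥30).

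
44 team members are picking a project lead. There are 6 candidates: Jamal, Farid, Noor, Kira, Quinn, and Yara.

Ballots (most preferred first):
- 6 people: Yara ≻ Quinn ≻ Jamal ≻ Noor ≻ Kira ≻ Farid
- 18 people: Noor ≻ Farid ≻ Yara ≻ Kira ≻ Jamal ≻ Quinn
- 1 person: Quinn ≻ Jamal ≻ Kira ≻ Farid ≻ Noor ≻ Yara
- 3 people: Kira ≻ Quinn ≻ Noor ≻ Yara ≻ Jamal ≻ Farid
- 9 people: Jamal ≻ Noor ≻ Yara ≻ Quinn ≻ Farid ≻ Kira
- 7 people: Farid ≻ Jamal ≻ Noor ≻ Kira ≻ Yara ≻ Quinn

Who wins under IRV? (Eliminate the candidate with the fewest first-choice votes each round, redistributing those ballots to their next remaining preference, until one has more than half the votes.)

Jamal

Round 1: Jamal 9, Farid 7, Noor 18, Kira 3, Quinn 1, Yara 6. Quinn eliminated.
Round 2: Jamal 10, Farid 7, Noor 18, Kira 3, Yara 6. Kira eliminated.
Round 3: Jamal 10, Farid 7, Noor 21, Yara 6. Yara eliminated.
Round 4: Jamal 16, Farid 7, Noor 21. Farid eliminated.
Round 5: Jamal 23, Noor 21. Jamal has a majority (≥23).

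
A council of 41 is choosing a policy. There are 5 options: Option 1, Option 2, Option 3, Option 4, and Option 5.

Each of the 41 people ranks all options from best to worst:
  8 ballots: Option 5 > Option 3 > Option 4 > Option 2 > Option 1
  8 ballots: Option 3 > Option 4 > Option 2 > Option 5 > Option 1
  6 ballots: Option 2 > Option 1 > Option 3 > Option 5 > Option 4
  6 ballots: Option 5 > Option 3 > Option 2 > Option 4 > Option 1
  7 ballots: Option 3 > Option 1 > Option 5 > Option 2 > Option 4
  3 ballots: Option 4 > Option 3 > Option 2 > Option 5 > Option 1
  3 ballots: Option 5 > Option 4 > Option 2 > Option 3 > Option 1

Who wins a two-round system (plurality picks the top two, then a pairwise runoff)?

Round 1 first-place votes: Option 1 0, Option 2 6, Option 3 15, Option 4 3, Option 5 17. Option 5 and Option 3 advance.
Runoff: Option 5 is ranked above Option 3 on 17 ballots, Option 3 above Option 5 on 24.

Option 3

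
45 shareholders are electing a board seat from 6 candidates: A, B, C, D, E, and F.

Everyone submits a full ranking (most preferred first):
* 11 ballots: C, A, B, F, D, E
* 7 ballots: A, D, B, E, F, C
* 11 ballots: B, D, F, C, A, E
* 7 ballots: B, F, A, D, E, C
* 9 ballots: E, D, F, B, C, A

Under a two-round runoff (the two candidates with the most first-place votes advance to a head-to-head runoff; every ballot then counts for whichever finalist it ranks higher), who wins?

B

Round 1 first-place votes: A 7, B 18, C 11, D 0, E 9, F 0. B and C advance.
Runoff: B is ranked above C on 34 ballots, C above B on 11.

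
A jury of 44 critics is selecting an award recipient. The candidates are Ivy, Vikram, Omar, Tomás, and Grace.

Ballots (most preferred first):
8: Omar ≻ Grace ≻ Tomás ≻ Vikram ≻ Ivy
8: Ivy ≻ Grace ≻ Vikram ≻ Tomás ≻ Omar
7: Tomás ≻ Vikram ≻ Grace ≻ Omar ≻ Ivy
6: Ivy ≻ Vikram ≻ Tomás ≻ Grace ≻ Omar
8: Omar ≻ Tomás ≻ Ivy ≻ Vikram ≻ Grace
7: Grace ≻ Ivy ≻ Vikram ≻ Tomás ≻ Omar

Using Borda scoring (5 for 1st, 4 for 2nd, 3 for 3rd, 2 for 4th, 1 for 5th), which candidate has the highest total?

Ivy: 8×1 + 8×5 + 7×1 + 6×5 + 8×3 + 7×4 = 137
Vikram: 8×2 + 8×3 + 7×4 + 6×4 + 8×2 + 7×3 = 129
Omar: 8×5 + 8×1 + 7×2 + 6×1 + 8×5 + 7×1 = 115
Tomás: 8×3 + 8×2 + 7×5 + 6×3 + 8×4 + 7×2 = 139
Grace: 8×4 + 8×4 + 7×3 + 6×2 + 8×1 + 7×5 = 140

Grace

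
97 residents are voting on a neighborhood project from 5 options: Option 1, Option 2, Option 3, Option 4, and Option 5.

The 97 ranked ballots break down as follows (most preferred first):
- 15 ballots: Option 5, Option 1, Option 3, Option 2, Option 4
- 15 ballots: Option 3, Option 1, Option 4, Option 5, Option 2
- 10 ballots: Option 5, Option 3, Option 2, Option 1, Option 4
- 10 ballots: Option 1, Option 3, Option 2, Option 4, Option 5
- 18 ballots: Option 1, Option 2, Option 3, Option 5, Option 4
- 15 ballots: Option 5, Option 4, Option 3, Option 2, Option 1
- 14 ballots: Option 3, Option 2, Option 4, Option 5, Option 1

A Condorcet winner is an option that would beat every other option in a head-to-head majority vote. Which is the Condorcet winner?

Option 3

Option 3 vs Option 1: 54–43
Option 3 vs Option 2: 79–18
Option 3 vs Option 4: 82–15
Option 3 vs Option 5: 57–40
Option 3 beats every other option.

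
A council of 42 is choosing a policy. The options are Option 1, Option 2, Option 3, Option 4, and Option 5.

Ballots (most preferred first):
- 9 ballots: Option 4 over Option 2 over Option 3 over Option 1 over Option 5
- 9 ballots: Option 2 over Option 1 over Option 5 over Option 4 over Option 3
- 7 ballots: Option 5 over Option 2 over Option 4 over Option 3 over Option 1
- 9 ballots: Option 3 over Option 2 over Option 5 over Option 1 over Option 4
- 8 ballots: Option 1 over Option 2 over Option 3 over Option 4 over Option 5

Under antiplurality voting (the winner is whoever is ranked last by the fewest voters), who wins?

Option 2

Last-place votes: Option 1 7, Option 2 0, Option 3 9, Option 4 9, Option 5 17.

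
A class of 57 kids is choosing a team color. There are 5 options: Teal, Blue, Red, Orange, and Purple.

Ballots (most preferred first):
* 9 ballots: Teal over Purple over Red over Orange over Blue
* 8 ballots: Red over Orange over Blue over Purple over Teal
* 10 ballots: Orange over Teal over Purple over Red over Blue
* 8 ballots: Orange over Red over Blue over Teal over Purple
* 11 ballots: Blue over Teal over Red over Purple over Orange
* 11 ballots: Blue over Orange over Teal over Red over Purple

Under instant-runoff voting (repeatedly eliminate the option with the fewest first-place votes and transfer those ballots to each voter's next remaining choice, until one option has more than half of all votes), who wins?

Orange

Round 1: Teal 9, Blue 22, Red 8, Orange 18, Purple 0. Purple eliminated.
Round 2: Teal 9, Blue 22, Red 8, Orange 18. Red eliminated.
Round 3: Teal 9, Blue 22, Orange 26. Teal eliminated.
Round 4: Blue 22, Orange 35. Orange has a majority (≥29).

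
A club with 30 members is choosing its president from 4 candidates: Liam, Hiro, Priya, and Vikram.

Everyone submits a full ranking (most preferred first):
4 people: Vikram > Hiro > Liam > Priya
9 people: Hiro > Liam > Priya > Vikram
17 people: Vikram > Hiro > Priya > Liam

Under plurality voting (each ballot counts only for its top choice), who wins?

Vikram

First-place votes: Liam 0, Hiro 9, Priya 0, Vikram 21.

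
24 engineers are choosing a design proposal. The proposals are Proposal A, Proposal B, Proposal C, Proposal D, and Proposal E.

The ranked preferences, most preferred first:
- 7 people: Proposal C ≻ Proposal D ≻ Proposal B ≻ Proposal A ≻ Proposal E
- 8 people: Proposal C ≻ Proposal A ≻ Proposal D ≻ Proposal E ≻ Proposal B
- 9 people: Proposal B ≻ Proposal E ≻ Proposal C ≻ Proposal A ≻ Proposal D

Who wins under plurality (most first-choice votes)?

Proposal C

First-place votes: Proposal A 0, Proposal B 9, Proposal C 15, Proposal D 0, Proposal E 0.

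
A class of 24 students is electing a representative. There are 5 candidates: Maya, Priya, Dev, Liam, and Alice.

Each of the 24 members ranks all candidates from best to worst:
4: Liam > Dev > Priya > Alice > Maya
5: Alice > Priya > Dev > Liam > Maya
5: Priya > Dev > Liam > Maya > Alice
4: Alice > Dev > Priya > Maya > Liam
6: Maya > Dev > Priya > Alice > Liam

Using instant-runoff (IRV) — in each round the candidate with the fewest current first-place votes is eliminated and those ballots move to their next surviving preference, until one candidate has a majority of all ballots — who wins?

Round 1: Maya 6, Priya 5, Dev 0, Liam 4, Alice 9. Dev eliminated.
Round 2: Maya 6, Priya 5, Liam 4, Alice 9. Liam eliminated.
Round 3: Maya 6, Priya 9, Alice 9. Maya eliminated.
Round 4: Priya 15, Alice 9. Priya has a majority (≥13).

Priya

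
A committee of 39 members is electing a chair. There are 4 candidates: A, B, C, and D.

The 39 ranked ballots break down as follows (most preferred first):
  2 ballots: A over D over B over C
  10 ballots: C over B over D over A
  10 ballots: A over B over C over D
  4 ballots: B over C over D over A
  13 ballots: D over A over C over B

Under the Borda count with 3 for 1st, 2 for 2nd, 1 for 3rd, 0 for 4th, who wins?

A

A: 2×3 + 10×0 + 10×3 + 4×0 + 13×2 = 62
B: 2×1 + 10×2 + 10×2 + 4×3 + 13×0 = 54
C: 2×0 + 10×3 + 10×1 + 4×2 + 13×1 = 61
D: 2×2 + 10×1 + 10×0 + 4×1 + 13×3 = 57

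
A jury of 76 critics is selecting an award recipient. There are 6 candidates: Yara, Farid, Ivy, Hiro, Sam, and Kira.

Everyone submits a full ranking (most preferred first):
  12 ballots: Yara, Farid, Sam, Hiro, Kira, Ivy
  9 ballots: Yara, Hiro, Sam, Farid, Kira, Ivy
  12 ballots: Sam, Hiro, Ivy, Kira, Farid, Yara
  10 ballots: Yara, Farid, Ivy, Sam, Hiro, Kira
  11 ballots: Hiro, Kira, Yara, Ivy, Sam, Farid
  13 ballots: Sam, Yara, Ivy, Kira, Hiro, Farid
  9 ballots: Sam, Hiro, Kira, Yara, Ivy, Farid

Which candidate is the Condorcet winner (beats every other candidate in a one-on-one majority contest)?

Yara

Yara vs Farid: 64–12
Yara vs Ivy: 64–12
Yara vs Hiro: 44–32
Yara vs Sam: 42–34
Yara vs Kira: 44–32
Yara beats every other candidate.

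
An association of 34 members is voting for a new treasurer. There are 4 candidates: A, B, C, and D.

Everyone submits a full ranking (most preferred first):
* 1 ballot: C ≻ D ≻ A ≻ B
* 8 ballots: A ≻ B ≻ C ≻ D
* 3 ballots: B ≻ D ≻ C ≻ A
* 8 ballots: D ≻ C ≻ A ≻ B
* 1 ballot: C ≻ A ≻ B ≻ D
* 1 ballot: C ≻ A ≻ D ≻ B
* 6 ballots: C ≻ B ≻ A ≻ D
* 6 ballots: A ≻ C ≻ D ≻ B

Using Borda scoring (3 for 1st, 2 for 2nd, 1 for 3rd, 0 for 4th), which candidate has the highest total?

A: 1×1 + 8×3 + 3×0 + 8×1 + 1×2 + 1×2 + 6×1 + 6×3 = 61
B: 1×0 + 8×2 + 3×3 + 8×0 + 1×1 + 1×0 + 6×2 + 6×0 = 38
C: 1×3 + 8×1 + 3×1 + 8×2 + 1×3 + 1×3 + 6×3 + 6×2 = 66
D: 1×2 + 8×0 + 3×2 + 8×3 + 1×0 + 1×1 + 6×0 + 6×1 = 39

C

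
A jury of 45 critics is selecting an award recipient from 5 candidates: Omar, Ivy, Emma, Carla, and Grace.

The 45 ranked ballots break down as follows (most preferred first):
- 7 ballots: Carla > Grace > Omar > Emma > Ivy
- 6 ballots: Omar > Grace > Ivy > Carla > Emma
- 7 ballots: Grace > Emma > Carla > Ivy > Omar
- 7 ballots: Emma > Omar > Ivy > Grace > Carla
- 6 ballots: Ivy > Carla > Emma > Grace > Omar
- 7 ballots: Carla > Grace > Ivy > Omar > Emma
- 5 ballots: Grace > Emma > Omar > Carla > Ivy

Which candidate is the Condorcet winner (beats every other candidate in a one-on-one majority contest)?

Grace

Grace vs Omar: 32–13
Grace vs Ivy: 32–13
Grace vs Emma: 32–13
Grace vs Carla: 25–20
Grace beats every other candidate.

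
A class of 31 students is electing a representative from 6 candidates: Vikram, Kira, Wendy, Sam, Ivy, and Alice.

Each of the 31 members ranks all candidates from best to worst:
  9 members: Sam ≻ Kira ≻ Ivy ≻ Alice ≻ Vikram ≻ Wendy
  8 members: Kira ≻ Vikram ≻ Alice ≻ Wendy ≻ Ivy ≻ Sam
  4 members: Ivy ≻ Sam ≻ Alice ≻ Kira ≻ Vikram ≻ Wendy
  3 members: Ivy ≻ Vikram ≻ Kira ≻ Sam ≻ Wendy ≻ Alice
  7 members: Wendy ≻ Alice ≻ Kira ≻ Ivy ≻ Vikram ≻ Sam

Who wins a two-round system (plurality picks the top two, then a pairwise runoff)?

Kira

Round 1 first-place votes: Vikram 0, Kira 8, Wendy 7, Sam 9, Ivy 7, Alice 0. Sam and Kira advance.
Runoff: Sam is ranked above Kira on 13 ballots, Kira above Sam on 18.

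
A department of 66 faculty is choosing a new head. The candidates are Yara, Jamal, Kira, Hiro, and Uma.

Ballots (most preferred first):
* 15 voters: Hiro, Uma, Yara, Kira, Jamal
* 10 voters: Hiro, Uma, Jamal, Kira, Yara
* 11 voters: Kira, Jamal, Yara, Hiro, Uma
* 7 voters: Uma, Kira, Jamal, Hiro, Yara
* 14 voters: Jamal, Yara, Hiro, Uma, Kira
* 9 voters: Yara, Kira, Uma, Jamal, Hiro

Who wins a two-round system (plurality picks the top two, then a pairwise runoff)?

Round 1 first-place votes: Yara 9, Jamal 14, Kira 11, Hiro 25, Uma 7. Hiro and Jamal advance.
Runoff: Hiro is ranked above Jamal on 25 ballots, Jamal above Hiro on 41.

Jamal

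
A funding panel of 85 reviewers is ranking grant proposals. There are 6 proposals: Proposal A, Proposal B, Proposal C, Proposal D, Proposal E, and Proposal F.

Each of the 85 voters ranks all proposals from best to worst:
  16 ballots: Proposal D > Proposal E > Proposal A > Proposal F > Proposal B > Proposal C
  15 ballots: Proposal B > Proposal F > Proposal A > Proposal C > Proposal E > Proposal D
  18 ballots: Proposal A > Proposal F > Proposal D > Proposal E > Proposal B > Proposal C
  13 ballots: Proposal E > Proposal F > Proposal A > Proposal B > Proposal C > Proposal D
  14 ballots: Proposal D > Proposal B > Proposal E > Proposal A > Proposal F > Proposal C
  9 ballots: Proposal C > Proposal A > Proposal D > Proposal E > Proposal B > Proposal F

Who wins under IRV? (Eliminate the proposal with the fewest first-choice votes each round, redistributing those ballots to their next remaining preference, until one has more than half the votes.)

Proposal A

Round 1: Proposal A 18, Proposal B 15, Proposal C 9, Proposal D 30, Proposal E 13, Proposal F 0. Proposal F eliminated.
Round 2: Proposal A 18, Proposal B 15, Proposal C 9, Proposal D 30, Proposal E 13. Proposal C eliminated.
Round 3: Proposal A 27, Proposal B 15, Proposal D 30, Proposal E 13. Proposal E eliminated.
Round 4: Proposal A 40, Proposal B 15, Proposal D 30. Proposal B eliminated.
Round 5: Proposal A 55, Proposal D 30. Proposal A has a majority (≥43).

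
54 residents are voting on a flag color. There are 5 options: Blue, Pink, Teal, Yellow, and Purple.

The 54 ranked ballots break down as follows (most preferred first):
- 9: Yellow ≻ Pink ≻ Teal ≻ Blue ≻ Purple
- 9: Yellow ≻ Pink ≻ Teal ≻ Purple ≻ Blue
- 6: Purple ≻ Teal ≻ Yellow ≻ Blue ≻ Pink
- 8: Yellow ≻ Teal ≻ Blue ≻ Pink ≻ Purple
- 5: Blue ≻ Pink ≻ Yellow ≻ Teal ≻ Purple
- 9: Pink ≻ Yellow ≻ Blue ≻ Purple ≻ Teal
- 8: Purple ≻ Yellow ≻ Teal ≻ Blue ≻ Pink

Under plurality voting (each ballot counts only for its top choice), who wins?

First-place votes: Blue 5, Pink 9, Teal 0, Yellow 26, Purple 14.

Yellow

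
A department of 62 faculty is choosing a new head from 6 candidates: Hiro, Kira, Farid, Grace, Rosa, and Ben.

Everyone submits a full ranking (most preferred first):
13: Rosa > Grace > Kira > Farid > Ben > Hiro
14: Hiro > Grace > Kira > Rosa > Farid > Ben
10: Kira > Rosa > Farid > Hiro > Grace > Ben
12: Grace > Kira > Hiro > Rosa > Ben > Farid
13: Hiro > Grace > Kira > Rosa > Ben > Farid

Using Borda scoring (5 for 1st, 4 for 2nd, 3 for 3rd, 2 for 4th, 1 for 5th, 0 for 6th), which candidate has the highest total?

Hiro: 13×0 + 14×5 + 10×2 + 12×3 + 13×5 = 191
Kira: 13×3 + 14×3 + 10×5 + 12×4 + 13×3 = 218
Farid: 13×2 + 14×1 + 10×3 + 12×0 + 13×0 = 70
Grace: 13×4 + 14×4 + 10×1 + 12×5 + 13×4 = 230
Rosa: 13×5 + 14×2 + 10×4 + 12×2 + 13×2 = 183
Ben: 13×1 + 14×0 + 10×0 + 12×1 + 13×1 = 38

Grace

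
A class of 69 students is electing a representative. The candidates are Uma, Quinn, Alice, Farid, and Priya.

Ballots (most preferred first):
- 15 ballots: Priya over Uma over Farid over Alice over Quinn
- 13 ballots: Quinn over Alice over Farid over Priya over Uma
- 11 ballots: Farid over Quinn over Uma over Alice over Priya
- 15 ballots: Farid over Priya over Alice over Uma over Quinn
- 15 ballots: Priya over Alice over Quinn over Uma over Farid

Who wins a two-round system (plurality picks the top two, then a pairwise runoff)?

Round 1 first-place votes: Uma 0, Quinn 13, Alice 0, Farid 26, Priya 30. Priya and Farid advance.
Runoff: Priya is ranked above Farid on 30 ballots, Farid above Priya on 39.

Farid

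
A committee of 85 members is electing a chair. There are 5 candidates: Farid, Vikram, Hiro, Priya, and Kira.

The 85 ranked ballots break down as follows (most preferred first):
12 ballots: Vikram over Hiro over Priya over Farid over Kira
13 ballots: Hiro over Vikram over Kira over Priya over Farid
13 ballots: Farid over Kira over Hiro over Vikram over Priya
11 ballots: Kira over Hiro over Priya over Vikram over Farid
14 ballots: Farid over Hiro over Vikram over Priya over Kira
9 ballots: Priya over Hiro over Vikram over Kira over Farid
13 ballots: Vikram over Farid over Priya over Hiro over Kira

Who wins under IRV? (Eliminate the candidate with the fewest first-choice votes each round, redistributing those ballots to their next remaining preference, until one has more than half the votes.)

Hiro

Round 1: Farid 27, Vikram 25, Hiro 13, Priya 9, Kira 11. Priya eliminated.
Round 2: Farid 27, Vikram 25, Hiro 22, Kira 11. Kira eliminated.
Round 3: Farid 27, Vikram 25, Hiro 33. Vikram eliminated.
Round 4: Farid 40, Hiro 45. Hiro has a majority (≥43).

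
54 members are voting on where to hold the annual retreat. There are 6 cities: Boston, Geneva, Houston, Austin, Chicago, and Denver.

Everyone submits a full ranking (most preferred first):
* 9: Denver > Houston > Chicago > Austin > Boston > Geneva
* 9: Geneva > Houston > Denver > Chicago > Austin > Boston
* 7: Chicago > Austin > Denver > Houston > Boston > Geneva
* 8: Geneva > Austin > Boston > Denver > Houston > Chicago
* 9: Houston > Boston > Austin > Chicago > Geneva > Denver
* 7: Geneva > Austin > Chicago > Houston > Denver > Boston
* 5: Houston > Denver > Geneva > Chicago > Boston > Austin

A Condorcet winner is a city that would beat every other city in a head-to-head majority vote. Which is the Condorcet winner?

Houston vs Boston: 46–8
Houston vs Geneva: 30–24
Houston vs Austin: 32–22
Houston vs Chicago: 40–14
Houston vs Denver: 30–24
Houston beats every other city.

Houston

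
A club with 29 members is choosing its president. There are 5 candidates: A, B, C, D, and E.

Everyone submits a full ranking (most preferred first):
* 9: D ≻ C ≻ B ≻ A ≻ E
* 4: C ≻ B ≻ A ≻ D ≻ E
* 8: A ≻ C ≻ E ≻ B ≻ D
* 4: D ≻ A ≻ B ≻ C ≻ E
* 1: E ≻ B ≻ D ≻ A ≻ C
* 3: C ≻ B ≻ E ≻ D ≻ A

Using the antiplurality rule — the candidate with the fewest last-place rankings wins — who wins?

Last-place votes: A 3, B 0, C 1, D 8, E 17.

B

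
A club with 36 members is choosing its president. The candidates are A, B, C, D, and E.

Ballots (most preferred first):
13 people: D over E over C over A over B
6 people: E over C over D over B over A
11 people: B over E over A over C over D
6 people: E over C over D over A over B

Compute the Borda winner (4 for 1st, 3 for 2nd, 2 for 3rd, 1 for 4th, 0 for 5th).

A: 13×1 + 6×0 + 11×2 + 6×1 = 41
B: 13×0 + 6×1 + 11×4 + 6×0 = 50
C: 13×2 + 6×3 + 11×1 + 6×3 = 73
D: 13×4 + 6×2 + 11×0 + 6×2 = 76
E: 13×3 + 6×4 + 11×3 + 6×4 = 120

E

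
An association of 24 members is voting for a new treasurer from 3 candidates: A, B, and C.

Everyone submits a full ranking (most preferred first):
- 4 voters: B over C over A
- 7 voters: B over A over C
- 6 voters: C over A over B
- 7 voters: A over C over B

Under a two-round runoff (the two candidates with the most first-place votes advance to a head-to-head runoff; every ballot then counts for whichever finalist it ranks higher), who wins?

A

Round 1 first-place votes: A 7, B 11, C 6. B and A advance.
Runoff: B is ranked above A on 11 ballots, A above B on 13.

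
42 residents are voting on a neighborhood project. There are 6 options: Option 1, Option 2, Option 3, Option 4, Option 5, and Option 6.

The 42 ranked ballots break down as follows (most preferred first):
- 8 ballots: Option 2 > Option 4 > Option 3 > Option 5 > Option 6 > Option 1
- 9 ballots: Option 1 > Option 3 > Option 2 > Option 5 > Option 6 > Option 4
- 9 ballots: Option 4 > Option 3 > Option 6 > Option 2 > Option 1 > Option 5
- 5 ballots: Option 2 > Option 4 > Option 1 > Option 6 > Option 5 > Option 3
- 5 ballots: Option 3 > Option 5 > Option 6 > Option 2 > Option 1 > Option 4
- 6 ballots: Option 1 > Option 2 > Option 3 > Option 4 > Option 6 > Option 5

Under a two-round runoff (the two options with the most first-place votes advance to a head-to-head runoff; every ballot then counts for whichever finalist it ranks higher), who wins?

Option 2

Round 1 first-place votes: Option 1 15, Option 2 13, Option 3 5, Option 4 9, Option 5 0, Option 6 0. Option 1 and Option 2 advance.
Runoff: Option 1 is ranked above Option 2 on 15 ballots, Option 2 above Option 1 on 27.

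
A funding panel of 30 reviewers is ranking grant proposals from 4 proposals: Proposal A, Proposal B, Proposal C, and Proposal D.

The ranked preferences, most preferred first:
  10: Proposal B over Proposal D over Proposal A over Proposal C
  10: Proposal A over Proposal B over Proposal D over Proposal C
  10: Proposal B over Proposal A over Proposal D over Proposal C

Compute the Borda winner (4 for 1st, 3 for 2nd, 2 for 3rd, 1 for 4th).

Proposal B

Proposal A: 10×2 + 10×4 + 10×3 = 90
Proposal B: 10×4 + 10×3 + 10×4 = 110
Proposal C: 10×1 + 10×1 + 10×1 = 30
Proposal D: 10×3 + 10×2 + 10×2 = 70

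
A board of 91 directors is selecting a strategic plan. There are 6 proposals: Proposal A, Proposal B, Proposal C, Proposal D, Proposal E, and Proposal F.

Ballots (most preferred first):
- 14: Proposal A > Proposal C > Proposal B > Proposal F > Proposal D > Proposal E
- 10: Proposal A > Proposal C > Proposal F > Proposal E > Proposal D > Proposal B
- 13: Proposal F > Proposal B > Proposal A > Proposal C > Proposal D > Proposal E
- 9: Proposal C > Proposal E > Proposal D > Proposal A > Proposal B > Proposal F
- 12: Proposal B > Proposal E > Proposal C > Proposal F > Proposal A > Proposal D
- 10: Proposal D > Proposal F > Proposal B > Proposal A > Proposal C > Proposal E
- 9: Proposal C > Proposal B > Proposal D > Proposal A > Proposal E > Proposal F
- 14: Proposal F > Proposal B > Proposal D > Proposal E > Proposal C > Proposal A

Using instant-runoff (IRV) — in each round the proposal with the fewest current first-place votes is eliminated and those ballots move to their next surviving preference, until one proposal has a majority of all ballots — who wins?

Proposal C

Round 1: Proposal A 24, Proposal B 12, Proposal C 18, Proposal D 10, Proposal E 0, Proposal F 27. Proposal E eliminated.
Round 2: Proposal A 24, Proposal B 12, Proposal C 18, Proposal D 10, Proposal F 27. Proposal D eliminated.
Round 3: Proposal A 24, Proposal B 12, Proposal C 18, Proposal F 37. Proposal B eliminated.
Round 4: Proposal A 24, Proposal C 30, Proposal F 37. Proposal A eliminated.
Round 5: Proposal C 54, Proposal F 37. Proposal C has a majority (≥46).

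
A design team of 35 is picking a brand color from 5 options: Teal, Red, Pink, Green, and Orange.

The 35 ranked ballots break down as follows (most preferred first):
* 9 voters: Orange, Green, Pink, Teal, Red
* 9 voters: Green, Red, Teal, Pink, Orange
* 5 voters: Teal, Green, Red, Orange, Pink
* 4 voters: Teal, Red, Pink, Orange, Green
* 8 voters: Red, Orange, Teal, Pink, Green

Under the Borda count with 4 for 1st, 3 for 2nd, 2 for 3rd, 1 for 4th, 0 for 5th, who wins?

Teal: 9×1 + 9×2 + 5×4 + 4×4 + 8×2 = 79
Red: 9×0 + 9×3 + 5×2 + 4×3 + 8×4 = 81
Pink: 9×2 + 9×1 + 5×0 + 4×2 + 8×1 = 43
Green: 9×3 + 9×4 + 5×3 + 4×0 + 8×0 = 78
Orange: 9×4 + 9×0 + 5×1 + 4×1 + 8×3 = 69

Red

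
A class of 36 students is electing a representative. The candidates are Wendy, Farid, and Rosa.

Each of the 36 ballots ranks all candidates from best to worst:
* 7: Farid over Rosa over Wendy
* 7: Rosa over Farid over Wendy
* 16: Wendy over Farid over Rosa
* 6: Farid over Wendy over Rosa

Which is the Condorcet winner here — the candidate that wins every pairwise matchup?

Farid vs Wendy: 20–16
Farid vs Rosa: 29–7
Farid beats every other candidate.

Farid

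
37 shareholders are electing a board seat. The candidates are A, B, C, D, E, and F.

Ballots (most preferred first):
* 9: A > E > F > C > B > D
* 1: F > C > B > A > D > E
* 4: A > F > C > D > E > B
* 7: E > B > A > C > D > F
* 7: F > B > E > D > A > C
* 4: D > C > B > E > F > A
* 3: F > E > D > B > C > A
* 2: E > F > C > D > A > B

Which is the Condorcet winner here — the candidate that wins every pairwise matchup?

E vs A: 23–14
E vs B: 25–12
E vs C: 28–9
E vs D: 28–9
E vs F: 22–15
E beats every other candidate.

E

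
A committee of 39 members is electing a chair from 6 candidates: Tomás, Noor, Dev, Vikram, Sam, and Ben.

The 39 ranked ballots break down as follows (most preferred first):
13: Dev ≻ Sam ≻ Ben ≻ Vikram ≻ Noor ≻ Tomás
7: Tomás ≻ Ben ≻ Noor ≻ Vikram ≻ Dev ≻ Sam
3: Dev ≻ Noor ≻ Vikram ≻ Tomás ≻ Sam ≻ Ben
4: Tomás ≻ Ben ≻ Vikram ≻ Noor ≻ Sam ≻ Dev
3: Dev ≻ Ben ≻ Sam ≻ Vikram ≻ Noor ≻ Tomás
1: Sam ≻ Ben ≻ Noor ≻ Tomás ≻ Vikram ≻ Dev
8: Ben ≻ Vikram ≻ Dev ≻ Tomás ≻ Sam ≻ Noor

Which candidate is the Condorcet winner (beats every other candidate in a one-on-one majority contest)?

Ben vs Tomás: 25–14
Ben vs Noor: 36–3
Ben vs Dev: 20–19
Ben vs Vikram: 36–3
Ben vs Sam: 22–17
Ben beats every other candidate.

Ben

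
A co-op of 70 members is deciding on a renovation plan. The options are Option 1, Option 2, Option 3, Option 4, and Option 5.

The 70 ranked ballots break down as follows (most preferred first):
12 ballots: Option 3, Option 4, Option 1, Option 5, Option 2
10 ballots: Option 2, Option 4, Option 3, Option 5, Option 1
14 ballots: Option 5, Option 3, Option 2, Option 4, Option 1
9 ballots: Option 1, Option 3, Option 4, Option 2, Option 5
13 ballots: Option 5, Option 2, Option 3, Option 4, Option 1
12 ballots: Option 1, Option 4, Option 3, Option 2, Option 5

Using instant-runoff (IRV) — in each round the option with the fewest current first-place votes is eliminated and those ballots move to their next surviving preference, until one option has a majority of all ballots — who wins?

Option 3

Round 1: Option 1 21, Option 2 10, Option 3 12, Option 4 0, Option 5 27. Option 4 eliminated.
Round 2: Option 1 21, Option 2 10, Option 3 12, Option 5 27. Option 2 eliminated.
Round 3: Option 1 21, Option 3 22, Option 5 27. Option 1 eliminated.
Round 4: Option 3 43, Option 5 27. Option 3 has a majority (≥36).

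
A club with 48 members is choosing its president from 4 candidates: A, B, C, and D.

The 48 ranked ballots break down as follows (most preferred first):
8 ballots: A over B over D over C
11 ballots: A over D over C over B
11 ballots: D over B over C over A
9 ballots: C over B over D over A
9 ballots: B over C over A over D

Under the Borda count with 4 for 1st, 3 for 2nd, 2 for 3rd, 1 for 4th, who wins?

A: 8×4 + 11×4 + 11×1 + 9×1 + 9×2 = 114
B: 8×3 + 11×1 + 11×3 + 9×3 + 9×4 = 131
C: 8×1 + 11×2 + 11×2 + 9×4 + 9×3 = 115
D: 8×2 + 11×3 + 11×4 + 9×2 + 9×1 = 120

B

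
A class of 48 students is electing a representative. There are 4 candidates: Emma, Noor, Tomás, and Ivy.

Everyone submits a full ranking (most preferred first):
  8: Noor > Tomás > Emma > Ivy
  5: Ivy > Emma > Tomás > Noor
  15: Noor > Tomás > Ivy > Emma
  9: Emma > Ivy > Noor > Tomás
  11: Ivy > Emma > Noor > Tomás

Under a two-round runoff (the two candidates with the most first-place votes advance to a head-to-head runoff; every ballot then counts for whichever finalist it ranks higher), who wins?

Round 1 first-place votes: Emma 9, Noor 23, Tomás 0, Ivy 16. Noor and Ivy advance.
Runoff: Noor is ranked above Ivy on 23 ballots, Ivy above Noor on 25.

Ivy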